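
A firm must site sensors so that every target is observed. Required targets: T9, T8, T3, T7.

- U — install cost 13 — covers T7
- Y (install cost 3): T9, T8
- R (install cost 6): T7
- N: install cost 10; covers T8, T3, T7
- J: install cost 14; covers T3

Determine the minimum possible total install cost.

This is an integer covering problem.
Choose Y and N: together they cover T9, T8, T3, T7 — every target.
Total install cost: 3 + 10 = 13.

13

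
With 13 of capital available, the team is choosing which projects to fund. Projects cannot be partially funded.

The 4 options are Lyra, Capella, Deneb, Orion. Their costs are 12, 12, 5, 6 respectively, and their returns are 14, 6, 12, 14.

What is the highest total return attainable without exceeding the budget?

26

This is an integer program with binary decision variables.
Take Deneb and Orion: cost 5 + 6 = 11 ≤ 13, return 12 + 14 = 26.
No other feasible combination does better.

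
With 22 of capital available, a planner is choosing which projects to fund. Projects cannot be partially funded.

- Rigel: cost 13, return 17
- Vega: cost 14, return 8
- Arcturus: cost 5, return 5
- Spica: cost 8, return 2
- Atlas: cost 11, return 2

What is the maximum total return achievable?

22

Allowing fractional choices, the relaxed optimum would be about 24.3, but projects are indivisible.
Rigel + Arcturus: cost 13 + 5 = 18 ≤ 22, return 17 + 5 = 22.
Rigel + Spica: cost 13 + 8 = 21 ≤ 22, return 17 + 2 = 19.
Best is Rigel and Arcturus with total return 22.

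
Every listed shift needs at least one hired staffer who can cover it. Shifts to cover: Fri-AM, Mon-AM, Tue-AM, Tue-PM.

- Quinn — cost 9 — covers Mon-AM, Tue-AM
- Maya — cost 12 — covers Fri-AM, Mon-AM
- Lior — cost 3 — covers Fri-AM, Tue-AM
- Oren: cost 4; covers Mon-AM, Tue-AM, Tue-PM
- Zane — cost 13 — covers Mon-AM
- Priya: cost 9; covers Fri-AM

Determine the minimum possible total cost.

7

Choose Lior and Oren: together they cover Fri-AM, Mon-AM, Tue-AM, Tue-PM — every shift.
Total cost: 3 + 4 = 7.
No cover costs less than 7.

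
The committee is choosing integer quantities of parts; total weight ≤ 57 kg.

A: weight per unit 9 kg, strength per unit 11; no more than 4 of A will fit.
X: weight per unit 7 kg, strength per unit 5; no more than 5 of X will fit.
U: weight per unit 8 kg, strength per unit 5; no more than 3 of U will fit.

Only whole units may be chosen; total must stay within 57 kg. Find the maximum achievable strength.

This is a bounded integer knapsack.
Take 4×A and 3×X: weight 57 ≤ 57, strength 4·11 + 3·5 = 59.
A has the best ratio (11/9) and is taken to its limit of 4; remaining capacity is filled optimally with the others.

59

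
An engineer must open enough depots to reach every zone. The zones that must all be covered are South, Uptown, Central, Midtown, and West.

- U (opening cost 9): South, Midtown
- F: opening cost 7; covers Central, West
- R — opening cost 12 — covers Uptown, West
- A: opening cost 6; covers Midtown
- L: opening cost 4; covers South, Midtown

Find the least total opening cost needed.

Choose F, R, and L: together they cover South, Uptown, Central, Midtown, West — every zone.
Total opening cost: 7 + 12 + 4 = 23.

23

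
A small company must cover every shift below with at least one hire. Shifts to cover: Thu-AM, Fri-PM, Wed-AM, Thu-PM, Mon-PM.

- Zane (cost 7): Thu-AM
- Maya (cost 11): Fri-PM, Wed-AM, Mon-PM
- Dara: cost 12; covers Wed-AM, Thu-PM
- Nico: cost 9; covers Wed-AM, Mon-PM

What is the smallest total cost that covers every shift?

Choose Zane, Maya, and Dara: together they cover Thu-AM, Fri-PM, Wed-AM, Thu-PM, Mon-PM — every shift.
Total cost: 7 + 11 + 12 = 30.
No cover costs less than 30.

30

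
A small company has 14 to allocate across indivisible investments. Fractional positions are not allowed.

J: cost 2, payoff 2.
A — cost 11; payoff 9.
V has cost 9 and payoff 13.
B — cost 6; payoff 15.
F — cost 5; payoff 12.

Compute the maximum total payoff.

29

Allowing fractional choices, the relaxed optimum would be about 31.3, but investments are indivisible.
B + F: cost 6 + 5 = 11 ≤ 14, payoff 15 + 12 = 27.
V + F: cost 9 + 5 = 14 ≤ 14, payoff 13 + 12 = 25.
J + B + F: cost 2 + 6 + 5 = 13 ≤ 14, payoff 2 + 15 + 12 = 29.
Best is J, B, and F with total payoff 29.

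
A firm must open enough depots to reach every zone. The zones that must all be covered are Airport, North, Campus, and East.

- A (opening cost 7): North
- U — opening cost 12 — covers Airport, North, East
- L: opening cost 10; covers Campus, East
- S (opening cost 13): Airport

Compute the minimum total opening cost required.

Choose U and L: together they cover Airport, North, Campus, East — every zone.
Total opening cost: 12 + 10 = 22.

22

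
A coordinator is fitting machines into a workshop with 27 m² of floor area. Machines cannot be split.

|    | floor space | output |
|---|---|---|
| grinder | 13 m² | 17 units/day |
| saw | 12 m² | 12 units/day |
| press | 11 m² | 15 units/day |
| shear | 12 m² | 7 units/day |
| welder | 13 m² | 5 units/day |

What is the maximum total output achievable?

32

This is a 0-1 knapsack instance.
grinder + saw: floor space 13 + 12 = 25 ≤ 27, output 17 + 12 = 29.
grinder + press: floor space 13 + 11 = 24 ≤ 27, output 17 + 15 = 32.
saw + press: floor space 12 + 11 = 23 ≤ 27, output 12 + 15 = 27.
Best is grinder and press with total output 32.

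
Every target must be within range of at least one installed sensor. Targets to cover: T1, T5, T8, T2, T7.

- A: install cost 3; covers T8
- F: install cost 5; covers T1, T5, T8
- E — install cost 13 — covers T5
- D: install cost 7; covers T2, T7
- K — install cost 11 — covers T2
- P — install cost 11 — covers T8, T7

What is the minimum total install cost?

12

Choose F and D: together they cover T1, T5, T8, T2, T7 — every target.
Total install cost: 5 + 7 = 12.
No cover costs less than 12.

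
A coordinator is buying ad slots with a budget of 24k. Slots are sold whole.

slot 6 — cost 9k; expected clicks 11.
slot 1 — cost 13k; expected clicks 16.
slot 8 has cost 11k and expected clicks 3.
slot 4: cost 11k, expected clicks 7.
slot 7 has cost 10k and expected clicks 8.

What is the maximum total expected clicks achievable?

slot 6 + slot 1: cost 9 + 13 = 22 ≤ 24, expected clicks 11 + 16 = 27.
slot 1 + slot 7: cost 13 + 10 = 23 ≤ 24, expected clicks 16 + 8 = 24.
slot 1 + slot 4: cost 13 + 11 = 24 ≤ 24, expected clicks 16 + 7 = 23.
Best is slot 6 and slot 1 with total expected clicks 27.

27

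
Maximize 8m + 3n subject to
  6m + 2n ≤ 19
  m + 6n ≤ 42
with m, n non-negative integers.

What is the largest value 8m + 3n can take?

26

The continuous relaxation peaks at (0.882, 6.85) with value 27.62; rounding to a feasible lattice point costs some objective.
(m,n)=(1,6): 6·1+2·6=18≤19, 1·1+6·6=37≤42, objective 26.
(m,n)=(1,5): 6·1+2·5=16≤19, 1·1+6·5=31≤42, objective 23.
(m,n)=(0,7): 6·0+2·7=14≤19, 1·0+6·7=42≤42, objective 21.
Maximum is 26 at (m,n)=(1,6).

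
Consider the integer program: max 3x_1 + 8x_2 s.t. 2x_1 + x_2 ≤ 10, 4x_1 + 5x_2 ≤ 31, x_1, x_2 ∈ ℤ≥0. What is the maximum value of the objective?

48

Relaxing integrality, the LP optimum is 49.60 at (x_1,x_2) = (0, 6.2), which is not an integer point.
(x_1,x_2)=(0,6): 2·0+1·6=6≤10, 4·0+5·6=30≤31, objective 48.
(x_1,x_2)=(1,5): 2·1+1·5=7≤10, 4·1+5·5=29≤31, objective 43.
(x_1,x_2)=(0,5): 2·0+1·5=5≤10, 4·0+5·5=25≤31, objective 40.
No feasible integer point exceeds 48.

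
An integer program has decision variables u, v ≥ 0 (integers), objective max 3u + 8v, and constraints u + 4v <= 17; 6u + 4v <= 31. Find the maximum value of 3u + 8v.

(u,v)=(1,4): 1·1+4·4=17≤17, 6·1+4·4=22≤31, objective 35.
(u,v)=(3,3): 1·3+4·3=15≤17, 6·3+4·3=30≤31, objective 33.
(u,v)=(0,4): 1·0+4·4=16≤17, 6·0+4·4=16≤31, objective 32.
(u,v)=(2,3): 1·2+4·3=14≤17, 6·2+4·3=24≤31, objective 30.
Maximum is 35 at (u,v)=(1,4).

35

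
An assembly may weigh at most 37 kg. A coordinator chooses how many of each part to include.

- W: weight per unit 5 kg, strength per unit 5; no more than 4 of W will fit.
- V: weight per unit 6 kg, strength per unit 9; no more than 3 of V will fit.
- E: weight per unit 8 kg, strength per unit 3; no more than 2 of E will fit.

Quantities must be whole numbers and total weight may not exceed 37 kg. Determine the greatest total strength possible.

This is a bounded integer knapsack.
2×W, 3×V, and 1×E: weight 36 ≤ 37, strength 2·5 + 3·9 + 1·3 = 40.
3×W and 3×V: weight 33 ≤ 37, strength 3·5 + 3·9 = 42.
Best is 42.

42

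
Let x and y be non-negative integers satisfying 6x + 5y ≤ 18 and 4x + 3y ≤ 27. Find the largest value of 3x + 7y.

(x,y)=(0,3): 6·0+5·3=15≤18, 4·0+3·3=9≤27, objective 21.
(x,y)=(1,2): 6·1+5·2=16≤18, 4·1+3·2=10≤27, objective 17.
(x,y)=(0,2): 6·0+5·2=10≤18, 4·0+3·2=6≤27, objective 14.
Maximum is 21 at (x,y)=(0,3).

21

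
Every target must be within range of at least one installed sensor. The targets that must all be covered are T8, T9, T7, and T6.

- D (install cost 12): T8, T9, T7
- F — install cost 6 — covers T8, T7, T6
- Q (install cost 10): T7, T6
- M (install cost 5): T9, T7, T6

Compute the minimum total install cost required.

This is an integer covering problem.
Choose F and M: together they cover T8, T9, T7, T6 — every target.
Total install cost: 6 + 5 = 11.

11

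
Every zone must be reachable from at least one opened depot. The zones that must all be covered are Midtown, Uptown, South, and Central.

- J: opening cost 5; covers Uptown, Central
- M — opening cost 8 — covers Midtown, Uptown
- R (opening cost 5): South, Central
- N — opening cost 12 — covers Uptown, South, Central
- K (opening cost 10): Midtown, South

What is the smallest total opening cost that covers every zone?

13

The greedy cost-per-new-zone heuristic would pick J, R, and M for 18, but a cheaper cover exists.
Choose M and R: together they cover Midtown, Uptown, South, Central — every zone.
Total opening cost: 8 + 5 = 13.
No cover costs less than 13.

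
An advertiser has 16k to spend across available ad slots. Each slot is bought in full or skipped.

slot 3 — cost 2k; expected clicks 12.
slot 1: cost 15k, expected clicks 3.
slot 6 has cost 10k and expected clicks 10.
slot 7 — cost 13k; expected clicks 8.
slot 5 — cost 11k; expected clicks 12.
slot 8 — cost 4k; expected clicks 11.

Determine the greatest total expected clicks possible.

Allowing fractional choices, the relaxed optimum would be about 33.9, but ad slots are indivisible.
slot 3 + slot 6 + slot 8: cost 2 + 10 + 4 = 16 ≤ 16, expected clicks 12 + 10 + 11 = 33.
slot 3 + slot 5: cost 2 + 11 = 13 ≤ 16, expected clicks 12 + 12 = 24.
Best is slot 3, slot 6, and slot 8 with total expected clicks 33.

33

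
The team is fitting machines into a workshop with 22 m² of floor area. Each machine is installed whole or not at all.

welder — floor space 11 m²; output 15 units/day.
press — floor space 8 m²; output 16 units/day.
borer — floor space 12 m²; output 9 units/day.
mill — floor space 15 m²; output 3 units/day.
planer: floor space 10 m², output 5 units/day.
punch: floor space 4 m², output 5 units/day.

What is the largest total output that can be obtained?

This is an integer program with binary decision variables.
Allowing fractional choices, the relaxed optimum would be about 34.8, but machines are indivisible.
press + borer: floor space 8 + 12 = 20 ≤ 22, output 16 + 9 = 25.
welder + press: floor space 11 + 8 = 19 ≤ 22, output 15 + 16 = 31.
press + planer + punch: floor space 8 + 10 + 4 = 22 ≤ 22, output 16 + 5 + 5 = 26.
Best is welder and press with total output 31.

31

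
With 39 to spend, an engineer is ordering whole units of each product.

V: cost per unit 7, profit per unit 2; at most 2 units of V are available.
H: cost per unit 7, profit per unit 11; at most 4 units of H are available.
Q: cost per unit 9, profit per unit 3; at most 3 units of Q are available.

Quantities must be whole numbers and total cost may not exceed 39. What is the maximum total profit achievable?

Take 4×H and 1×Q: cost 37 ≤ 39, profit 4·11 + 1·3 = 47.
H has the best ratio (11/7) and is taken to its limit of 4; remaining capacity is filled optimally with the others.

47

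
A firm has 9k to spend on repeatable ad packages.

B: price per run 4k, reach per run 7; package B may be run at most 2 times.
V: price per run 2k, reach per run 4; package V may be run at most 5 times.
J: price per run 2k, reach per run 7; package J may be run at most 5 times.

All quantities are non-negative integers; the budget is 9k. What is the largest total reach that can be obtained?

28

Take 4×J: price 8 ≤ 9, reach 4·7 = 28.
No other integer combination yields more.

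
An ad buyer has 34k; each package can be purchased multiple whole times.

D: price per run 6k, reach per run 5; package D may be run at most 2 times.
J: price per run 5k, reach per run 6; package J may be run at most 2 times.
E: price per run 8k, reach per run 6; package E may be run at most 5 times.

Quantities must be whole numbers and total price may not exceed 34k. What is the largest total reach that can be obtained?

This is a bounded integer knapsack.
J has the best ratio (6/5); taking only J gives at most 2×6 = 12 (stopped by the supply cap of 2).
Mixing does better — 2×J and 3×E: price 34 ≤ 34, reach 2·6 + 3·6 = 30.

30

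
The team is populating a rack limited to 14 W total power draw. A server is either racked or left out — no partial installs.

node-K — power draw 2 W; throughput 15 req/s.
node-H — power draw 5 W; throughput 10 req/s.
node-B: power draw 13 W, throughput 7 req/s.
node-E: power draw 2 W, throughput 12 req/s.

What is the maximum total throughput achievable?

node-K + node-E: power draw 2 + 2 = 4 ≤ 14, throughput 15 + 12 = 27.
node-K + node-H + node-E: power draw 2 + 5 + 2 = 9 ≤ 14, throughput 15 + 10 + 12 = 37.
Best is node-K, node-H, and node-E with total throughput 37.

37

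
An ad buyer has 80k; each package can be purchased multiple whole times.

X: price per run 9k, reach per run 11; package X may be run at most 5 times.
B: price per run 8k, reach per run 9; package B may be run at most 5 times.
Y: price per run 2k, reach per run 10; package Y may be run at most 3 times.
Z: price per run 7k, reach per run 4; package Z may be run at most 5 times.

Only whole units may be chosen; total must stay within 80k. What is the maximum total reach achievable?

112

5×X, 3×B, and 3×Y: price 75 ≤ 80, reach 5·11 + 3·9 + 3·10 = 112.
3×X, 5×B, 3×Y, and 1×Z: price 80 ≤ 80, reach 3·11 + 5·9 + 3·10 + 1·4 = 112.
Best is 112.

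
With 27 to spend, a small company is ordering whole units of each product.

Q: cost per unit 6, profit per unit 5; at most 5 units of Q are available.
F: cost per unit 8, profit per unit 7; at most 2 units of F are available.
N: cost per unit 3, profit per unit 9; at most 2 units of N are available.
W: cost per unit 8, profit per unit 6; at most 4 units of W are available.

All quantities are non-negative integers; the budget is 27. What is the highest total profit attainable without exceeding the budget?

N has the best ratio (9/3); taking only N gives at most 2×9 = 18 (stopped by the supply cap of 2).
Mixing does better — 2×Q, 1×F, and 2×N: cost 26 ≤ 27, profit 2·5 + 1·7 + 2·9 = 35.

35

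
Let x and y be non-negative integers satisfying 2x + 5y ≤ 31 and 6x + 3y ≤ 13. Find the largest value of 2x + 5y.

The continuous relaxation peaks at (0, 4.33) with value 21.67; rounding to a feasible lattice point costs some objective.
(x,y)=(0,4): 2·0+5·4=20≤31, 6·0+3·4=12≤13, objective 20.
(x,y)=(0,3): 2·0+5·3=15≤31, 6·0+3·3=9≤13, objective 15.
No feasible integer point exceeds 20.

20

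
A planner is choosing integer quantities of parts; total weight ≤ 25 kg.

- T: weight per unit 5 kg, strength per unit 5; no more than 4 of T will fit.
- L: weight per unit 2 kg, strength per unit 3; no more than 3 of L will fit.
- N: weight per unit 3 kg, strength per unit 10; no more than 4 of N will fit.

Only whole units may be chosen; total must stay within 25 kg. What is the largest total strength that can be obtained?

Take 1×T, 3×L, and 4×N: weight 23 ≤ 25, strength 1·5 + 3·3 + 4·10 = 54.
N has the best ratio (10/3) and is taken to its limit of 4; remaining capacity is filled optimally with the others.

54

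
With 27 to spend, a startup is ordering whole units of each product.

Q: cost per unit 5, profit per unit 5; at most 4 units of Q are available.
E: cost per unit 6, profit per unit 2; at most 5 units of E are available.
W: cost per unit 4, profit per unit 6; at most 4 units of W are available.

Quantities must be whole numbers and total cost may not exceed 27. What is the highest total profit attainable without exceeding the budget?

Take 2×Q and 4×W: cost 26 ≤ 27, profit 2·5 + 4·6 = 34.
W has the best ratio (6/4) and is taken to its limit of 4; remaining capacity is filled optimally with the others.

34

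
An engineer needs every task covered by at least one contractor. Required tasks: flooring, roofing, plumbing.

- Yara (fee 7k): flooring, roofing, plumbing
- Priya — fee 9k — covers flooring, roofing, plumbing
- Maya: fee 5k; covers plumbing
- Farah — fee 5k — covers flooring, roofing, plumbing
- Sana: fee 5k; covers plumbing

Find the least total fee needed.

This is a weighted set-cover instance.
Farah alone covers flooring, roofing, plumbing — every task.
Total fee: 5.

5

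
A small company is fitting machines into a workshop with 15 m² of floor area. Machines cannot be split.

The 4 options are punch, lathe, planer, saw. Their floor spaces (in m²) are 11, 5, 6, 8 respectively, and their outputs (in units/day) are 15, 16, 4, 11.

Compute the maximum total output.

27

lathe + planer: floor space 5 + 6 = 11 ≤ 15, output 16 + 4 = 20.
lathe: floor space 5 ≤ 15, output 16.
lathe + saw: floor space 5 + 8 = 13 ≤ 15, output 16 + 11 = 27.
Best is lathe and saw with total output 27.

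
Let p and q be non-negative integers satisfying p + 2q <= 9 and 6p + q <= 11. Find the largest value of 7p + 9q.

The continuous relaxation peaks at (1.18, 3.91) with value 43.45; rounding to a feasible lattice point costs some objective.
(p,q)=(1,4): 1·1+2·4=9≤9, 6·1+1·4=10≤11, objective 43.
(p,q)=(0,4): 1·0+2·4=8≤9, 6·0+1·4=4≤11, objective 36.
(p,q)=(1,3): 1·1+2·3=7≤9, 6·1+1·3=9≤11, objective 34.
The best lattice point is (1,4), giving 43.

43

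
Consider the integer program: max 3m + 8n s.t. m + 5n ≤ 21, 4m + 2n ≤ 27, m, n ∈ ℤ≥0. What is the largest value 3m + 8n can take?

Relaxing integrality, the LP optimum is 40.83 at (m,n) = (5.17, 3.17), which is not an integer point.
(m,n)=(5,3) is feasible, giving 39.
(m,n)=(4,3) is feasible, giving 36.
(m,n)=(5,2) is feasible, giving 31.
The best lattice point is (5,3), giving 39.

39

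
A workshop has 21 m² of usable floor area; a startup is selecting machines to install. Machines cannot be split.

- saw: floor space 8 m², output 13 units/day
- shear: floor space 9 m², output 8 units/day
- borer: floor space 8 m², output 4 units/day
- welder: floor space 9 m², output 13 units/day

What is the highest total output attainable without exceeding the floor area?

saw + welder: floor space 8 + 9 = 17 ≤ 21, output 13 + 13 = 26.
saw + shear: floor space 8 + 9 = 17 ≤ 21, output 13 + 8 = 21.
shear + welder: floor space 9 + 9 = 18 ≤ 21, output 8 + 13 = 21.
Best is saw and welder with total output 26.

26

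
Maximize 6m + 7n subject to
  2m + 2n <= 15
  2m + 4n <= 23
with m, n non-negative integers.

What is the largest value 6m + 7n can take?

Relaxing integrality, the LP optimum is 49.00 at (m,n) = (3.5, 4), which is not an integer point.
(m,n)=(3,4): 2·3+2·4=14≤15, 2·3+4·4=22≤23, objective 46.
(m,n)=(4,3): 2·4+2·3=14≤15, 2·4+4·3=20≤23, objective 45.
The best lattice point is (3,4), giving 46.

46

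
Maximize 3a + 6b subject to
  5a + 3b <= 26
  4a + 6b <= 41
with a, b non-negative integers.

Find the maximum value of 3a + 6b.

39

Relaxing integrality, the LP optimum is 41.00 at (a,b) = (0, 6.83), which is not an integer point.
(a,b)=(1,6): 5·1+3·6=23≤26, 4·1+6·6=40≤41, objective 39.
(a,b)=(0,6): 5·0+3·6=18≤26, 4·0+6·6=36≤41, objective 36.
Maximum is 39 at (a,b)=(1,6).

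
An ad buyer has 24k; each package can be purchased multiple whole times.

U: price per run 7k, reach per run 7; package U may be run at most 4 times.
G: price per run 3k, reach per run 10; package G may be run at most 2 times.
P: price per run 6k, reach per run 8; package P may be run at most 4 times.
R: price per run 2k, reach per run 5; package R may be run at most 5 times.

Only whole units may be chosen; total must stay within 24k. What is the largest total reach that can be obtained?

G has the best ratio (10/3); taking only G gives at most 2×10 = 20 (stopped by the supply cap of 2).
Mixing does better — 2×G, 1×P, and 5×R: price 22 ≤ 24, reach 2·10 + 1·8 + 5·5 = 53.

53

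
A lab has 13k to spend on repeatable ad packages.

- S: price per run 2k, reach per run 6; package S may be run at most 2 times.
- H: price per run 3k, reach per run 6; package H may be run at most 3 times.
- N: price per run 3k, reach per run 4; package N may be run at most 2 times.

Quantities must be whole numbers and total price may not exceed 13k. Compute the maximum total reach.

2×S, 2×H, and 1×N: price 13 ≤ 13, reach 2·6 + 2·6 + 1·4 = 28.
2×S and 3×H: price 13 ≤ 13, reach 2·6 + 3·6 = 30.
Best is 30.

30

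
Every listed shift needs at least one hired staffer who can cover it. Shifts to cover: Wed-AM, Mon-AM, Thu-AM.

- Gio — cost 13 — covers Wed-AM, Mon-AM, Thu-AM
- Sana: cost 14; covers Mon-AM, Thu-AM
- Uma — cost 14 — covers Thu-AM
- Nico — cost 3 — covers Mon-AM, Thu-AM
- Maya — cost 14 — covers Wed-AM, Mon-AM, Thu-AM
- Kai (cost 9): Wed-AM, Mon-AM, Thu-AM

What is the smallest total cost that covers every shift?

9

The greedy cost-per-new-shift heuristic would pick Nico and Kai for 12, but a cheaper cover exists.
Kai alone covers Wed-AM, Mon-AM, Thu-AM — every shift.
Total cost: 9.
No cover costs less than 9.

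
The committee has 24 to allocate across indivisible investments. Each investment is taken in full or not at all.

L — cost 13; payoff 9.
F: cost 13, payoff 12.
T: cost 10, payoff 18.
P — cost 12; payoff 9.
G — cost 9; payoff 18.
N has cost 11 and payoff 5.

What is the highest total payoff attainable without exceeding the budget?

Allowing fractional choices, the relaxed optimum would be about 40.6, but investments are indivisible.
T + G: cost 10 + 9 = 19 ≤ 24, payoff 18 + 18 = 36.
F + G: cost 13 + 9 = 22 ≤ 24, payoff 12 + 18 = 30.
Best is T and G with total payoff 36.

36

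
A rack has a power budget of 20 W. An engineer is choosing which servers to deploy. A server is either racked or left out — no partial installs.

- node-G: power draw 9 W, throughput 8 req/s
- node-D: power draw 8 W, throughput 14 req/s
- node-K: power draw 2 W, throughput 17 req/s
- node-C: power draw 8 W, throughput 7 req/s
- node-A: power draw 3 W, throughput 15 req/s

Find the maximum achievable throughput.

Allowing fractional choices, the relaxed optimum would be about 52.2, but servers are indivisible.
node-G + node-K + node-A: power draw 9 + 2 + 3 = 14 ≤ 20, throughput 8 + 17 + 15 = 40.
node-K + node-C + node-A: power draw 2 + 8 + 3 = 13 ≤ 20, throughput 17 + 7 + 15 = 39.
node-D + node-K + node-A: power draw 8 + 2 + 3 = 13 ≤ 20, throughput 14 + 17 + 15 = 46.
Best is node-D, node-K, and node-A with total throughput 46.

46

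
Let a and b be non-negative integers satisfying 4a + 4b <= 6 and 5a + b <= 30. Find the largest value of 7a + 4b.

7

The continuous relaxation peaks at (1.5, 0) with value 10.50; rounding to a feasible lattice point costs some objective.
(a,b)=(1,0): 4·1+4·0=4≤6, 5·1+1·0=5≤30, objective 7.
(a,b)=(0,1): 4·0+4·1=4≤6, 5·0+1·1=1≤30, objective 4.
(a,b)=(0,0): 4·0+4·0=0≤6, 5·0+1·0=0≤30, objective 0.
The best lattice point is (1,0), giving 7.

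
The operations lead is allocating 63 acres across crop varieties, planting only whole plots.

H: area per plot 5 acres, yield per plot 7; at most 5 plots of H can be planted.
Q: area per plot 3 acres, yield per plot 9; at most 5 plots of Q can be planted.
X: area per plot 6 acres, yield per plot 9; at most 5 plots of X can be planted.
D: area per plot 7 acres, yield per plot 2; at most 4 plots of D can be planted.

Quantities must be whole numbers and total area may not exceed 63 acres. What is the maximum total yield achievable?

Q has the best ratio (9/3); taking only Q gives at most 5×9 = 45 (stopped by the supply cap of 5).
Mixing does better — 3×H, 5×Q, and 5×X: area 60 ≤ 63, yield 3·7 + 5·9 + 5·9 = 111.

111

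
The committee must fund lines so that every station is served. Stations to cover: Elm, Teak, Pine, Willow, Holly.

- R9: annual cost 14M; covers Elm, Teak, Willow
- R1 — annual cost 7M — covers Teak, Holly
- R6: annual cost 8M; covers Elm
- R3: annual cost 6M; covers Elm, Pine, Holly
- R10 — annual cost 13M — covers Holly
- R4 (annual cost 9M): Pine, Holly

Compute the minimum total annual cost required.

Choose R9 and R3: together they cover Elm, Teak, Pine, Willow, Holly — every station.
Total annual cost: 14 + 6 = 20.
No cover costs less than 20.

20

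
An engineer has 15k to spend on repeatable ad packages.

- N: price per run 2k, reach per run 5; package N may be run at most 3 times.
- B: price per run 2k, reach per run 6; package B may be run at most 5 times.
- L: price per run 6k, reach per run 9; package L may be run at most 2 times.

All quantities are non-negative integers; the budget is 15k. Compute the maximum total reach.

B has the best ratio (6/2); taking only B gives at most 5×6 = 30 (stopped by the supply cap of 5).
Mixing does better — 2×N and 5×B: price 14 ≤ 15, reach 2·5 + 5·6 = 40.

40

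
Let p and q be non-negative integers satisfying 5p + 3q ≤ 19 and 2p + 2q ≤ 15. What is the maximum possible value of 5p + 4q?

(p,q)=(0,6) is feasible, giving 24.
(p,q)=(0,5) is feasible, giving 20.
No feasible integer point exceeds 24.

24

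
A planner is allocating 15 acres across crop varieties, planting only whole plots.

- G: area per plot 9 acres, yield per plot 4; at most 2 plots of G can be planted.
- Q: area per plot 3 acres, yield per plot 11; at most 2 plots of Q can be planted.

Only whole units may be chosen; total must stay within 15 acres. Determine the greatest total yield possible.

1×G and 2×Q: area 15 ≤ 15, yield 1·4 + 2·11 = 26.
2×Q: area 6 ≤ 15, yield 2·11 = 22.
Best is 26.

26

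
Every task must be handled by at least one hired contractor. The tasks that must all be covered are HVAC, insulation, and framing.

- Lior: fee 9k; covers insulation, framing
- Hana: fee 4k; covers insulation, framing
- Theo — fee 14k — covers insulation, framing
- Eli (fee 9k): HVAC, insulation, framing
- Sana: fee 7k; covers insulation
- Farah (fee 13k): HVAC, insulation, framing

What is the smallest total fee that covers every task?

This is an integer covering problem.
Eli alone covers HVAC, insulation, framing — every task.
Total fee: 9.

9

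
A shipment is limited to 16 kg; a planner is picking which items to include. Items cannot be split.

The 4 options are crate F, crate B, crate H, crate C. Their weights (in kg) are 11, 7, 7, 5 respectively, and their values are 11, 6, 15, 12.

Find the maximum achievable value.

Allowing fractional choices, the relaxed optimum would be about 31.0, but items are indivisible.
crate F + crate C: weight 11 + 5 = 16 ≤ 16, value 11 + 12 = 23.
crate B + crate H: weight 7 + 7 = 14 ≤ 16, value 6 + 15 = 21.
crate H + crate C: weight 7 + 5 = 12 ≤ 16, value 15 + 12 = 27.
Best is crate H and crate C with total value 27.

27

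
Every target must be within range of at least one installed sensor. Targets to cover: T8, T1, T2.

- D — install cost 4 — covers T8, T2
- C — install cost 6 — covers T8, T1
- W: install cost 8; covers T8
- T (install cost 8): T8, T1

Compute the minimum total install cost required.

10

Choose D and C: together they cover T8, T1, T2 — every target.
Total install cost: 4 + 6 = 10.
No cover costs less than 10.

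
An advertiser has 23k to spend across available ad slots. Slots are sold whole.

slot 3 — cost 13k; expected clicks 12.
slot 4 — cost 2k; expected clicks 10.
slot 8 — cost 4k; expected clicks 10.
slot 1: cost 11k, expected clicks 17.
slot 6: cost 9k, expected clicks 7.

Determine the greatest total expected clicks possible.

37

Allowing fractional choices, the relaxed optimum would be about 42.5, but ad slots are indivisible.
slot 4 + slot 8 + slot 1: cost 2 + 4 + 11 = 17 ≤ 23, expected clicks 10 + 10 + 17 = 37.
slot 4 + slot 1 + slot 6: cost 2 + 11 + 9 = 22 ≤ 23, expected clicks 10 + 17 + 7 = 34.
slot 3 + slot 4 + slot 8: cost 13 + 2 + 4 = 19 ≤ 23, expected clicks 12 + 10 + 10 = 32.
Best is slot 4, slot 8, and slot 1 with total expected clicks 37.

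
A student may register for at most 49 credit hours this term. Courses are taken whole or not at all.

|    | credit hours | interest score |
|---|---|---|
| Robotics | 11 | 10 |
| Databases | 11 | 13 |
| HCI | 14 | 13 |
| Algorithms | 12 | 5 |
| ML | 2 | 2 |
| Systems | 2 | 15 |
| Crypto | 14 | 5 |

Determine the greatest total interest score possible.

This is an integer program with binary decision variables.
Robotics + Databases + HCI + ML + Systems: credit hours 11 + 11 + 14 + 2 + 2 = 40 ≤ 49, interest score 10 + 13 + 13 + 2 + 15 = 53.
Robotics + Databases + HCI + Systems: credit hours 11 + 11 + 14 + 2 = 38 ≤ 49, interest score 10 + 13 + 13 + 15 = 51.
Best is Robotics, Databases, HCI, ML, and Systems with total interest score 53.

53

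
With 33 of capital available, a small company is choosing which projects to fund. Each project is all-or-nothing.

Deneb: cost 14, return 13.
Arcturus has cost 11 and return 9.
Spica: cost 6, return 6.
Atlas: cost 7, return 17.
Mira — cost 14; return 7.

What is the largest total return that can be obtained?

39

Treat it as a binary knapsack problem.
Take Deneb, Arcturus, and Atlas: cost 14 + 11 + 7 = 32 ≤ 33, return 13 + 9 + 17 = 39.
No other feasible combination does better.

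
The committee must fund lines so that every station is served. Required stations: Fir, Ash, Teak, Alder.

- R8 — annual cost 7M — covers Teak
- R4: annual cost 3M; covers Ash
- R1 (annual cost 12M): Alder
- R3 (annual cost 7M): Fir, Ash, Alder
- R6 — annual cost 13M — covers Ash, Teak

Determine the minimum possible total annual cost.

This is an integer covering problem.
Choose R8 and R3: together they cover Fir, Ash, Teak, Alder — every station.
Total annual cost: 7 + 7 = 14.
No cover costs less than 14.

14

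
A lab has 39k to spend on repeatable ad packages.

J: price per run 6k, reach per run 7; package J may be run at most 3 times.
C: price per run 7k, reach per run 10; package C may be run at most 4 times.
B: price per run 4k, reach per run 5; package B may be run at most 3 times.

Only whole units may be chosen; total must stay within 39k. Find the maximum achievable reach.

52

Take 1×J, 3×C, and 3×B: price 39 ≤ 39, reach 1·7 + 3·10 + 3·5 = 52.
No other integer combination yields more.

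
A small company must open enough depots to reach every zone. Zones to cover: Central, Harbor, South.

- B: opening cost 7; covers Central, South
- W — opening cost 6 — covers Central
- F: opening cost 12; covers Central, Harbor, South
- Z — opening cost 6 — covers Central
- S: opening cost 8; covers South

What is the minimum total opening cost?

This is an integer covering problem.
The greedy cost-per-new-zone heuristic would pick B and F for 19, but a cheaper cover exists.
F alone covers Central, Harbor, South — every zone.
Total opening cost: 12.
No cover costs less than 12.

12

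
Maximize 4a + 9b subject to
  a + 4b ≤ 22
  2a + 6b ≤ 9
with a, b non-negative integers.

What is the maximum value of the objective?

(a,b)=(4,0): 1·4+4·0=4≤22, 2·4+6·0=8≤9, objective 16.
(a,b)=(3,0): 1·3+4·0=3≤22, 2·3+6·0=6≤9, objective 12.
No feasible integer point exceeds 16.

16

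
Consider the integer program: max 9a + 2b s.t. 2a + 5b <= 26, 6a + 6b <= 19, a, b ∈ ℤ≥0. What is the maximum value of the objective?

The continuous relaxation peaks at (3.17, 0) with value 28.50; rounding to a feasible lattice point costs some objective.
(a,b)=(3,0): 2·3+5·0=6≤26, 6·3+6·0=18≤19, objective 27.
(a,b)=(2,1): 2·2+5·1=9≤26, 6·2+6·1=18≤19, objective 20.
(a,b)=(2,0): 2·2+5·0=4≤26, 6·2+6·0=12≤19, objective 18.
The best lattice point is (3,0), giving 27.

27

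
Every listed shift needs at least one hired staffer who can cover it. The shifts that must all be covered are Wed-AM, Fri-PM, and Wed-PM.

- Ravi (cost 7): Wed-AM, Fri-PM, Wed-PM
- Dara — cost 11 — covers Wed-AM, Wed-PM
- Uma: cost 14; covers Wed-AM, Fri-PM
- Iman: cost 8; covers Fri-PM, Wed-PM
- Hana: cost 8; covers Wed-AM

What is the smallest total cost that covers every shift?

7

Ravi alone covers Wed-AM, Fri-PM, Wed-PM — every shift.
Total cost: 7.
No cover costs less than 7.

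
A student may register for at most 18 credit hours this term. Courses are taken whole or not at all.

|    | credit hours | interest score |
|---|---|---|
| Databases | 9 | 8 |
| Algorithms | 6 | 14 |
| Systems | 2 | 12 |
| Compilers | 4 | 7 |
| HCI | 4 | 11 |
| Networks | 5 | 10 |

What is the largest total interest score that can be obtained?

47

Algorithms + Systems + Compilers + HCI: credit hours 6 + 2 + 4 + 4 = 16 ≤ 18, interest score 14 + 12 + 7 + 11 = 44.
Algorithms + Systems + Compilers + Networks: credit hours 6 + 2 + 4 + 5 = 17 ≤ 18, interest score 14 + 12 + 7 + 10 = 43.
Algorithms + Systems + HCI + Networks: credit hours 6 + 2 + 4 + 5 = 17 ≤ 18, interest score 14 + 12 + 11 + 10 = 47.
Best is Algorithms, Systems, HCI, and Networks with total interest score 47.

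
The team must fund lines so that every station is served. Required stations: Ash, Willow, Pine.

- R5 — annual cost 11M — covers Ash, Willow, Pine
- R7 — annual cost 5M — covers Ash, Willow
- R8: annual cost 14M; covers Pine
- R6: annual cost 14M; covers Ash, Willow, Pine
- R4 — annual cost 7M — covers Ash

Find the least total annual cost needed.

This is an integer covering problem.
The greedy cost-per-new-station heuristic would pick R7 and R5 for 16, but a cheaper cover exists.
R5 alone covers Ash, Willow, Pine — every station.
Total annual cost: 11.
No cover costs less than 11.

11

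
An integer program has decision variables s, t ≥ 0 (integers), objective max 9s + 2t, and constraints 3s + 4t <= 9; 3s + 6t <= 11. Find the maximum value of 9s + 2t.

(s,t)=(3,0) is feasible, giving 27.
(s,t)=(2,0) is feasible, giving 18.
Maximum is 27 at (s,t)=(3,0).

27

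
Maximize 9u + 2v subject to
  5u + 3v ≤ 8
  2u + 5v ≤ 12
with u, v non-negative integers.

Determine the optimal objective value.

The continuous relaxation peaks at (1.6, 0) with value 14.40; rounding to a feasible lattice point costs some objective.
(u,v)=(1,1) is feasible, giving 11.
(u,v)=(1,0) is feasible, giving 9.
(u,v)=(0,2) is feasible, giving 4.
(u,v)=(0,1) is feasible, giving 2.
Maximum is 11 at (u,v)=(1,1).

11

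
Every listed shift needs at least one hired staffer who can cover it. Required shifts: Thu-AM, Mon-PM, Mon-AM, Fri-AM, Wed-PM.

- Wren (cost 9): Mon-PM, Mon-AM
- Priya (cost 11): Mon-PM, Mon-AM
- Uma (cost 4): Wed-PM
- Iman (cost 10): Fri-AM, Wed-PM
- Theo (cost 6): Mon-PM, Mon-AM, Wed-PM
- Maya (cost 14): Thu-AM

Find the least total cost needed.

30

This is a weighted set-cover instance.
Choose Iman, Theo, and Maya: together they cover Thu-AM, Mon-PM, Mon-AM, Fri-AM, Wed-PM — every shift.
Total cost: 10 + 6 + 14 = 30.
No cover costs less than 30.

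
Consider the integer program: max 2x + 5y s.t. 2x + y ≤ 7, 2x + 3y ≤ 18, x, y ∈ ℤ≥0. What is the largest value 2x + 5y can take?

(x,y)=(0,6) is feasible, giving 30.
(x,y)=(1,5) is feasible, giving 27.
(x,y)=(0,5) is feasible, giving 25.
The best lattice point is (0,6), giving 30.

30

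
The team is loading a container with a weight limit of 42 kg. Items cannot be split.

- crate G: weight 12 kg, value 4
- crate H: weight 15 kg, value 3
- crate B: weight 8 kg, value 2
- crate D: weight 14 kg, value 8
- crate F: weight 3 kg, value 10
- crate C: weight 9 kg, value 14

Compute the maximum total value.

36

crate H + crate D + crate F + crate C: weight 15 + 14 + 3 + 9 = 41 ≤ 42, value 3 + 8 + 10 + 14 = 35.
crate G + crate D + crate F + crate C: weight 12 + 14 + 3 + 9 = 38 ≤ 42, value 4 + 8 + 10 + 14 = 36.
Best is crate G, crate D, crate F, and crate C with total value 36.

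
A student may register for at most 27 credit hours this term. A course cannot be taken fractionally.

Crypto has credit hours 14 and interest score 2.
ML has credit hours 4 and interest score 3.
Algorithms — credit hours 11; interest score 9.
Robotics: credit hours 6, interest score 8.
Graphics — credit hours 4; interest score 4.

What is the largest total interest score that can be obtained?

24

Take ML, Algorithms, Robotics, and Graphics: credit hours 4 + 11 + 6 + 4 = 25 ≤ 27, interest score 3 + 9 + 8 + 4 = 24.
No other feasible combination does better.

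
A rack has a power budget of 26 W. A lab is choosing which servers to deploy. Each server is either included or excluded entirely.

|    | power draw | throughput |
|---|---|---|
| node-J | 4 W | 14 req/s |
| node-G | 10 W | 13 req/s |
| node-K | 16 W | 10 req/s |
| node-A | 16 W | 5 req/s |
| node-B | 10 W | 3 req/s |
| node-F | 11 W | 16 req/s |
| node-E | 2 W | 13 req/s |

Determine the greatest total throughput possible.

This is an integer program with binary decision variables.
node-J + node-G + node-F: power draw 4 + 10 + 11 = 25 ≤ 26, throughput 14 + 13 + 16 = 43.
node-J + node-G + node-B + node-E: power draw 4 + 10 + 10 + 2 = 26 ≤ 26, throughput 14 + 13 + 3 + 13 = 43.
node-J + node-F + node-E: power draw 4 + 11 + 2 = 17 ≤ 26, throughput 14 + 16 + 13 = 43.
The maximum throughput is 43; one optimal choice is node-J, node-F, and node-E.

43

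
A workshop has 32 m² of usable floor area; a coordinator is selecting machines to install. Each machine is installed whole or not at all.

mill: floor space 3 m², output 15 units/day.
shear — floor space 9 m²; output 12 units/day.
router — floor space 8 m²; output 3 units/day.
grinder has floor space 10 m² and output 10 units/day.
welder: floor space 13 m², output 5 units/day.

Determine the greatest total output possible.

This is a 0-1 knapsack instance.
mill + shear + grinder: floor space 3 + 9 + 10 = 22 ≤ 32, output 15 + 12 + 10 = 37.
mill + shear + router + grinder: floor space 3 + 9 + 8 + 10 = 30 ≤ 32, output 15 + 12 + 3 + 10 = 40.
Best is mill, shear, router, and grinder with total output 40.

40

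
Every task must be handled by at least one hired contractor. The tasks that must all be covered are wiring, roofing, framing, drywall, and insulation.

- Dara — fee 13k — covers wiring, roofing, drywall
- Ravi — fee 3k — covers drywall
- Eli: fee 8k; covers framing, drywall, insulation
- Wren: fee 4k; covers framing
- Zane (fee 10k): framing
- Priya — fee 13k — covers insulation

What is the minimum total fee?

21

This is a weighted set-cover instance.
Choose Dara and Eli: together they cover wiring, roofing, framing, drywall, insulation — every task.
Total fee: 13 + 8 = 21.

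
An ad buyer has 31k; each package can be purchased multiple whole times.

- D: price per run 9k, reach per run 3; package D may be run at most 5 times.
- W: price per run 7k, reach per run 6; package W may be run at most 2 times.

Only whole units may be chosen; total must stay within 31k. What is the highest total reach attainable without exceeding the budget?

Take 1×D and 2×W: price 23 ≤ 31, reach 1·3 + 2·6 = 15.
W has the best ratio (6/7) and is taken to its limit of 2; remaining capacity is filled optimally with the others.

15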